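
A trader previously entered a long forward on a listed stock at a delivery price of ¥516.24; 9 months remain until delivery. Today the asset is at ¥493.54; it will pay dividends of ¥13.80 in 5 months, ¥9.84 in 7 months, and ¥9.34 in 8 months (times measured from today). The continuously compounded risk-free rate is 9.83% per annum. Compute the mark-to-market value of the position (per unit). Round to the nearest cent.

PV(remaining dividends) I = 13.80·e^(−0.0983·5/12) + 9.84·e^(−0.0983·7/12) + 9.34·e^(−0.0983·8/12) = 31.2854
Current forward F = (S − I)·e^(rT) = (493.54 − 31.2854)·e^(0.0983·9/12) = 462.2546 × 1.076511 = 497.6222
Value (long) = (F − K)·e^(−rT) = (497.6222 − 516.24) × 0.928927 = -17.2946
Value = -¥17.29

-¥17.29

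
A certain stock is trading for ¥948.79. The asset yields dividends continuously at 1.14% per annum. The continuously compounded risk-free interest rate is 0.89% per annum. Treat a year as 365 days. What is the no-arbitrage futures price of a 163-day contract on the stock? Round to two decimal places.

¥947.73

F = S·e^((r − q)T) = 948.79 · e^((0.0089 − 0.0114) × 163/365)
= 948.79 · e^-0.001116 = 948.79 × 0.998885
F = ¥947.73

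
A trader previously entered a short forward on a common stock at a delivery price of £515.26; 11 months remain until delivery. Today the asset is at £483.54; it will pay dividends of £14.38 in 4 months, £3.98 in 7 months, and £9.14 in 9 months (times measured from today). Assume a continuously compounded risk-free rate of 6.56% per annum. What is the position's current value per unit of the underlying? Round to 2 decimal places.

PV(remaining dividends) I = 14.38·e^(−0.0656·4/12) + 3.98·e^(−0.0656·7/12) + 9.14·e^(−0.0656·9/12) = 26.6007
Current forward F = (S − I)·e^(rT) = (483.54 − 26.6007)·e^(0.0656·11/12) = 456.9393 × 1.061978 = 485.2595
Value (long) = (F − K)·e^(−rT) = (485.2595 − 515.26) × 0.941639 = -28.2496
Short position value = −(long value) = £28.25

£28.25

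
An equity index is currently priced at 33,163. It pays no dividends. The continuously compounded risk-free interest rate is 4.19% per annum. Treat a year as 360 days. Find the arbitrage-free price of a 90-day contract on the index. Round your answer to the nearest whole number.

33,512

F = S·e^(rT) = 33163 · e^(0.0419 × 90/360)
= 33163 · e^0.010475 = 33163 × 1.010530
F = 33,512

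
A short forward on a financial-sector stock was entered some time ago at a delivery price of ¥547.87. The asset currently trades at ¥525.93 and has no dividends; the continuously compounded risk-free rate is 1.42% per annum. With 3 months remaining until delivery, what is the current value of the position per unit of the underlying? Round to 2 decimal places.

¥20.00

Current fair forward for the remaining 3 months: F = S·e^(r·T), r = 0.0142
F = 525.93 · e^(0.0142 × 3/12) = 525.93 × 1.003556 = 527.8002
Value of long forward = (F − K)·e^(−rT) = (527.8002 − 547.87) · e^(−0.0142·3/12)
= -20.0698 × 0.996456 = -20.00
Short position value = −(long value) = ¥20.00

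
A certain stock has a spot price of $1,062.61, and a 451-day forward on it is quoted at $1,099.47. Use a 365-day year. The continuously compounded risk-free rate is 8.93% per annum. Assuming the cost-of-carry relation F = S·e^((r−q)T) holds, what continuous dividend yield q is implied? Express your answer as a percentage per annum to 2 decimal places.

From F = S·e^((r−q)T): (r − q) = ln(F/S)/T
ln(1099.47/1062.61) = ln(1.034688) = 0.034100
(r − q) = 0.034100 / (451/365) = 0.027598
q = r − ln(F/S)/T = 0.0893 − 0.027598 = 0.061702
q = 6.17%

6.17%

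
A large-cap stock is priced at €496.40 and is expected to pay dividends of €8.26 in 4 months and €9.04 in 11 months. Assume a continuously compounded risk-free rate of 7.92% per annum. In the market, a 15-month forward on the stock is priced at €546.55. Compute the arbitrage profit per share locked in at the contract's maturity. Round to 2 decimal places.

PV(dividends) I = 8.26·e^(−0.0792·4/12) + 9.04·e^(−0.0792·11/12) = 16.4517
Fair forward F* = (S − I)·e^(rT) = (496.40 − 16.4517)·e^0.099000 = 479.9483 × 1.104066 = 529.8946
Market €546.55 > fair 529.8946: forward overpriced → cash-and-carry (borrow at r, buy the stock and collect the dividends, short the forward).
Profit at T = |F_mkt − F*| = |546.55 − 529.8946| = €16.66 per share

€16.66 per share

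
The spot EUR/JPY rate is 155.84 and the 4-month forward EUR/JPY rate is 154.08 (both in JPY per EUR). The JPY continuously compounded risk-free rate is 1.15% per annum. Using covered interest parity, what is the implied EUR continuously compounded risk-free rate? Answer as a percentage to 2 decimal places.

F = S·e^((r_JPY − r_EUR)T) ⇒ r_EUR = r_JPY − ln(F/S)/T
ln(154.08/155.84) = -0.011358; /(4/12) = -0.034074
r_EUR = 0.0115 + 0.034074 = 0.045574
r_EUR = 4.56%

4.56%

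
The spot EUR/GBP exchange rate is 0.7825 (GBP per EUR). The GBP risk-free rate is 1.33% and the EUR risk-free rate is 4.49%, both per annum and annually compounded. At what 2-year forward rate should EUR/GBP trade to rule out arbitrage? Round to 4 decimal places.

By covered interest parity, F = S · (1+r_GBP)^T / (1+r_EUR)^T
= 0.7825 × 1.026777 / 1.091816 = 0.7825 × 0.940430
F = 0.7359 GBP per EUR

0.7359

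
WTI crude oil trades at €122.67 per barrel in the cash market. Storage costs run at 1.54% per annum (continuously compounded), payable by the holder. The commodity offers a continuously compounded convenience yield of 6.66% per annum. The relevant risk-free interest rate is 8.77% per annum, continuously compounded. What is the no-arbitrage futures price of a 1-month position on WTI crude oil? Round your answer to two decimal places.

Net carry = r + u − y = 0.0877 + 0.0154 − 0.0666 = 0.0365
F = S·e^((r+u−y)T) = 122.67 · e^(0.0365 × 1/12) = 122.67 · e^0.003042
= 122.67 × 1.003047 = €123.04 per barrel

€123.04 per barrel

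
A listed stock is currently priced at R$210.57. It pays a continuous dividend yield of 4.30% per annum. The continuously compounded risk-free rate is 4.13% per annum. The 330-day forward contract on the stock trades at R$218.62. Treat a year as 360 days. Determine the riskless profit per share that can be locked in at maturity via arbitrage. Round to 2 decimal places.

Fair forward: F* = S·e^(carry·T), with carry = (r − q) = 0.0413 − 0.0430 = -0.0017
F* = 210.57 · e^(-0.0017 × 330/360) = 210.57 · e^-0.001558 = 210.57 × 0.998443 = R$210.2421
Market R$218.62 > fair R$210.2421: forward overpriced → cash-and-carry (buy spot, short the forward).
At maturity, profit = |F_mkt − F*| = |218.62 − 210.2421| = R$8.38 per share

R$8.38 per share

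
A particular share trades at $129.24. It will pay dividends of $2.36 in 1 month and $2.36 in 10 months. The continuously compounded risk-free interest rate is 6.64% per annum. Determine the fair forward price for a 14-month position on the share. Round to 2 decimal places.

PV(dividends) I = 2.36·e^(−0.0664·1/12) + 2.36·e^(−0.0664·10/12)
I = 2.3470 + 2.2330 = 4.5800
F = (S − I)·e^(rT) = (129.24 − 4.5800) · e^(0.0664·14/12)
= 124.6600 · e^0.077467 = 124.6600 × 1.080547 = $134.70

$134.70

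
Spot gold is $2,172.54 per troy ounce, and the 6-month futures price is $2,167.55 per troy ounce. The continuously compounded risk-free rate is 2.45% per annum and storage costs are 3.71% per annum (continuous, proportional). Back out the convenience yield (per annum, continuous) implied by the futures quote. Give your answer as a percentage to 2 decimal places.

6.62%

F = S·e^((r+u−y)T) ⇒ (r+u−y) = ln(F/S)/T
ln(2167.55/2172.54) = -0.002299; /T ⇒ -0.004598
y = r + u − ln(F/S)/T = 0.0245 + 0.0371 + 0.004598 = 0.066198
y = 6.62%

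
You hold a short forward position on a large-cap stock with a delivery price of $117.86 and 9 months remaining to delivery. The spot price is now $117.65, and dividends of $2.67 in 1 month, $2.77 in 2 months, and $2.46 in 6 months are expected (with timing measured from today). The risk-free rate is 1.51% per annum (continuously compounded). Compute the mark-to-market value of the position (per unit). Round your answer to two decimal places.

PV(remaining dividends) I = 2.67·e^(−0.0151·1/12) + 2.77·e^(−0.0151·2/12) + 2.46·e^(−0.0151·6/12) = 7.8712
Current forward F = (S − I)·e^(rT) = (117.65 − 7.8712)·e^(0.0151·9/12) = 109.7788 × 1.011389 = 111.0291
Value (long) = (F − K)·e^(−rT) = (111.0291 − 117.86) × 0.988739 = -6.7540
Short position value = −(long value) = $6.75

$6.75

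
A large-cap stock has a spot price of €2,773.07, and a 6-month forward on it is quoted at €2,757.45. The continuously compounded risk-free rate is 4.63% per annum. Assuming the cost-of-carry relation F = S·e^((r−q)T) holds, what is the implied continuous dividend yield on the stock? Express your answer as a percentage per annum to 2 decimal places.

5.76%

From F = S·e^((r−q)T): (r − q) = ln(F/S)/T
ln(2757.45/2773.07) = ln(0.994367) = -0.005649
(r − q) = -0.005649 / (6/12) = -0.011298
q = r − ln(F/S)/T = 0.0463 + 0.011298 = 0.057598
q = 5.76%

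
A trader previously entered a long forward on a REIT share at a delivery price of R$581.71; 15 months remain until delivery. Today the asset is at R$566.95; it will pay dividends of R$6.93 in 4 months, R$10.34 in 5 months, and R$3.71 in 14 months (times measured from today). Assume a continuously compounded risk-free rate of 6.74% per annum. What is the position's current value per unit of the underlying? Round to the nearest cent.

PV(remaining dividends) I = 6.93·e^(−0.0674·4/12) + 10.34·e^(−0.0674·5/12) + 3.71·e^(−0.0674·14/12) = 20.2591
Current forward F = (S − I)·e^(rT) = (566.95 − 20.2591)·e^(0.0674·15/12) = 546.6909 × 1.087901 = 594.7456
Value (long) = (F − K)·e^(−rT) = (594.7456 − 581.71) × 0.919201 = 11.9823
Value = R$11.98

R$11.98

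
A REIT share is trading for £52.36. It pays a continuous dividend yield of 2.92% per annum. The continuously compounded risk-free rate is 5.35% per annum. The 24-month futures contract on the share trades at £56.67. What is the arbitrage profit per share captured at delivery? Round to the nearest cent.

Fair futures: F* = S·e^(carry·T), with carry = (r − q) = 0.0535 − 0.0292 = 0.0243
F* = 52.36 · e^(0.0243 × 24/12) = 52.36 · e^0.048600 = 52.36 × 1.049800 = £54.9675
Market £56.67 > fair £54.9675: forward overpriced → cash-and-carry (buy spot, short the forward).
At maturity, profit = |F_mkt − F*| = |56.67 − 54.9675| = £1.70 per share

£1.70 per share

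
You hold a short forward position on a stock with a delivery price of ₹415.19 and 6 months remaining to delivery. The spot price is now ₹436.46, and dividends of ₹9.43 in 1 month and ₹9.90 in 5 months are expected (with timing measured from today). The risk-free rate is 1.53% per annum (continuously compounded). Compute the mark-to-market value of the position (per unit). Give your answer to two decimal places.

-₹5.18

PV(remaining dividends) I = 9.43·e^(−0.0153·1/12) + 9.90·e^(−0.0153·5/12) = 19.2551
Current forward F = (S − I)·e^(rT) = (436.46 − 19.2551)·e^(0.0153·6/12) = 417.2049 × 1.007679 = 420.4086
Value (long) = (F − K)·e^(−rT) = (420.4086 − 415.19) × 0.992379 = 5.1788
Short position value = −(long value) = -₹5.18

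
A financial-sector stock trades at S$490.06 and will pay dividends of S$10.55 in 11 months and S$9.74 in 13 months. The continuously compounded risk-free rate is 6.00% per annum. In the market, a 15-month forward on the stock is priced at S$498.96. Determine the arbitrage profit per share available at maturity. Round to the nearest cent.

PV(dividends) I = 10.55·e^(−0.0600·11/12) + 9.74·e^(−0.0600·13/12) = 19.1125
Fair forward F* = (S − I)·e^(rT) = (490.06 − 19.1125)·e^0.075000 = 470.9475 × 1.077884 = 507.6268
Market S$498.96 < fair 507.6268: forward underpriced → reverse cash-and-carry (short the stock, invest proceeds at r, pay the dividends, go long the forward).
Profit at T = |F_mkt − F*| = |498.96 − 507.6268| = S$8.67 per share

S$8.67 per share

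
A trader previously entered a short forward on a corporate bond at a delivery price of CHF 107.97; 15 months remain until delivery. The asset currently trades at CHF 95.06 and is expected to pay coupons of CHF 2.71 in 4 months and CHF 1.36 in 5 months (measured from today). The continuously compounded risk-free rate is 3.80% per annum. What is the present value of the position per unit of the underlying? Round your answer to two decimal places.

PV(remaining coupons) I = 2.71·e^(−0.0380·4/12) + 1.36·e^(−0.0380·5/12) = 4.0145
Current forward F = (S − I)·e^(rT) = (95.06 − 4.0145)·e^(0.0380·15/12) = 91.0455 × 1.048646 = 95.4745
Value (long) = (F − K)·e^(−rT) = (95.4745 − 107.97) × 0.953610 = -11.9158
Short position value = −(long value) = CHF 11.92

CHF 11.92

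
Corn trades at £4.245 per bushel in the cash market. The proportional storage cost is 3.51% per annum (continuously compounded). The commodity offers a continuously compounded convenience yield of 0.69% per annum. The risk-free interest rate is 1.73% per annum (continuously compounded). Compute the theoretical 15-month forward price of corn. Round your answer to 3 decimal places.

Net carry = r + u − y = 0.0173 + 0.0351 − 0.0069 = 0.0455
F = S·e^((r+u−y)T) = 4.245 · e^(0.0455 × 15/12) = 4.245 · e^0.056875
= 4.245 × 1.058523 = £4.493 per bushel

£4.493 per bushel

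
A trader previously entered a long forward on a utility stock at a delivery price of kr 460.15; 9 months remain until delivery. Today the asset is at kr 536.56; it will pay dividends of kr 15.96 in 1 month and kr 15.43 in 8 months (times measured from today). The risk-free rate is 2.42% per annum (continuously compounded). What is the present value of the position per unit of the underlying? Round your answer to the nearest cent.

PV(remaining dividends) I = 15.96·e^(−0.0242·1/12) + 15.43·e^(−0.0242·8/12) = 31.1109
Current forward F = (S − I)·e^(rT) = (536.56 − 31.1109)·e^(0.0242·9/12) = 505.4491 × 1.018316 = 514.7069
Value (long) = (F − K)·e^(−rT) = (514.7069 − 460.15) × 0.982014 = 53.5756
Value = kr 53.58

kr 53.58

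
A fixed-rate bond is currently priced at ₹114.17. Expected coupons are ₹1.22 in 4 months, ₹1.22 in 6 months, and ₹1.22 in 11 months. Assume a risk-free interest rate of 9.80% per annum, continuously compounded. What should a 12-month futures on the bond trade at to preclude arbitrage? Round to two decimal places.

PV(coupons) I = 1.22·e^(−0.0980·4/12) + 1.22·e^(−0.0980·6/12) + 1.22·e^(−0.0980·11/12)
I = 1.1808 + 1.1617 + 1.1152 = 3.4577
F = (S − I)·e^(rT) = (114.17 − 3.4577) · e^(0.0980·12/12)
= 110.7123 · e^0.098000 = 110.7123 × 1.102963 = ₹122.11

₹122.11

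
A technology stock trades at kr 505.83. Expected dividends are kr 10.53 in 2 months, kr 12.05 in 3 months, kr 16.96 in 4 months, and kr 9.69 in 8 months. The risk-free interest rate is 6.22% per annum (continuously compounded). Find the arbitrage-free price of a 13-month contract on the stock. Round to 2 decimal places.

kr 489.54

PV(dividends) I = 10.53·e^(−0.0622·2/12) + 12.05·e^(−0.0622·3/12) + 16.96·e^(−0.0622·4/12) + 9.69·e^(−0.0622·8/12)
I = 10.4214 + 11.8641 + 16.6120 + 9.2964 = 48.1939
F = (S − I)·e^(rT) = (505.83 − 48.1939) · e^(0.0622·13/12)
= 457.6361 · e^0.067383 = 457.6361 × 1.069705 = kr 489.54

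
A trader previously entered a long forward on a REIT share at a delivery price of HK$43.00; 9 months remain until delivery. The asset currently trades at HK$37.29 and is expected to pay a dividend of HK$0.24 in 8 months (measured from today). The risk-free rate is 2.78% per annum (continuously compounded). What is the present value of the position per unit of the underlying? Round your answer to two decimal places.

-HK$5.06

PV(remaining dividends) I = 0.24·e^(−0.0278·8/12) = 0.2356
Current forward F = (S − I)·e^(rT) = (37.29 − 0.2356)·e^(0.0278·9/12) = 37.0544 × 1.021069 = 37.8351
Value (long) = (F − K)·e^(−rT) = (37.8351 − 43.00) × 0.979366 = -5.0583
Value = -HK$5.06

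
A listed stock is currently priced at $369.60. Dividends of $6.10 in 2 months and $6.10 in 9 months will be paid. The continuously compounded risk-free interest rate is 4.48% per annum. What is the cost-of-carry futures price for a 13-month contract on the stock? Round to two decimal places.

PV(dividends) I = 6.10·e^(−0.0448·2/12) + 6.10·e^(−0.0448·9/12)
I = 6.0546 + 5.8984 = 11.9530
F = (S − I)·e^(rT) = (369.60 − 11.9530) · e^(0.0448·13/12)
= 357.6470 · e^0.048533 = 357.6470 × 1.049730 = $375.43

$375.43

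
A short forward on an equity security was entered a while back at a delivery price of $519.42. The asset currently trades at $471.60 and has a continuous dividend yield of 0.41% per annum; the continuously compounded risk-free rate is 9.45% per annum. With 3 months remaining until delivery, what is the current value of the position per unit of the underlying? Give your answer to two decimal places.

$36.18

Current fair forward for the remaining 3 months: F = S·e^((r − q)·T), (r − q) = 0.0945 − 0.0041 = 0.0904
F = 471.60 · e^(0.0904 × 3/12) = 471.60 × 1.022857 = 482.3794
Value of long forward = (F − K)·e^(−rT) = (482.3794 − 519.42) · e^(−0.0945·3/12)
= -37.0406 × 0.976652 = -36.18
Short position value = −(long value) = $36.18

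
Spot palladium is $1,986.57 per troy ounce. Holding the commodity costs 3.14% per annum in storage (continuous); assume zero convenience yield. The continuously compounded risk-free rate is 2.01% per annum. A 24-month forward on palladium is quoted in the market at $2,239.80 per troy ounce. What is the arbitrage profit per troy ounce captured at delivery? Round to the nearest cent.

$37.70 per troy ounce

Fair forward: F* = S·e^(carry·T), with carry = (r + u) = 0.0201 + 0.0314 = 0.0515
F* = 1986.57 · e^(0.0515 × 24/12) = 1986.57 · e^0.10300000 = 1986.57 × 1.10849141 = $2202.0958
Market $2239.80 > fair $2202.0958: forward overpriced → cash-and-carry (buy spot, short the forward).
At maturity, profit = |F_mkt − F*| = |2239.80 − 2202.0958| = $37.70 per troy ounce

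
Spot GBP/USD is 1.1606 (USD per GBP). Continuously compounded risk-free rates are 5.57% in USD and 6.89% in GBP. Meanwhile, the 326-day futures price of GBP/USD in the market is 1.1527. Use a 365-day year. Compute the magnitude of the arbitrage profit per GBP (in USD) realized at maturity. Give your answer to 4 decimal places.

Fair futures: F* = S·e^(carry·T), with carry = (r_USD − r_GBP) = 0.0557 − 0.0689 = -0.0132
F* = 1.1606 · e^(-0.0132 × 326/365) = 1.1606 · e^-0.011790 = 1.1606 × 0.988279 = 1.1470
Market 1.1527 > fair 1.1470: forward overpriced → cash-and-carry (buy spot, short the forward).
At maturity, profit = |F_mkt − F*| = |1.1527 − 1.1470| = 0.0057 per GBP (in USD)

0.0057 per GBP (in USD)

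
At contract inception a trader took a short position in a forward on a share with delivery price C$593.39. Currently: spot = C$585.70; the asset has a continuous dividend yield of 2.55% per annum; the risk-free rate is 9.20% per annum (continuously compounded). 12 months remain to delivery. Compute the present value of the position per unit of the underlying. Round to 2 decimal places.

Current fair forward for the remaining 12 months: F = S·e^((r − q)·T), (r − q) = 0.0920 − 0.0255 = 0.0665
F = 585.70 · e^(0.0665 × 12/12) = 585.70 × 1.068761 = 625.9733
Value of long forward = (F − K)·e^(−rT) = (625.9733 − 593.39) · e^(−0.0920·12/12)
= 32.5833 × 0.912105 = 29.72
Short position value = −(long value) = -C$29.72

-C$29.72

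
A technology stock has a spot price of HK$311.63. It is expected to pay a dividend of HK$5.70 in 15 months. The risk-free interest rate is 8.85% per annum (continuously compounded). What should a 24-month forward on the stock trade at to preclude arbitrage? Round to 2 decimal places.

PV(dividends) I = 5.70·e^(−0.0885·15/12)
I = 5.1031
F = (S − I)·e^(rT) = (311.63 − 5.1031) · e^(0.0885·24/12)
= 306.5269 · e^0.177000 = 306.5269 × 1.193631 = HK$365.88

HK$365.88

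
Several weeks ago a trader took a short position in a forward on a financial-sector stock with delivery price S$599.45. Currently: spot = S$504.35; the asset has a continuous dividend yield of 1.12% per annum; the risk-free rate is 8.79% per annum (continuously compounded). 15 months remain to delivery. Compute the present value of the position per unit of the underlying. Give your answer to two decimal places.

S$39.74

Current fair forward for the remaining 15 months: F = S·e^((r − q)·T), (r − q) = 0.0879 − 0.0112 = 0.0767
F = 504.35 · e^(0.0767 × 15/12) = 504.35 × 1.100621 = 555.0982
Value of long forward = (F − K)·e^(−rT) = (555.0982 − 599.45) · e^(−0.0879·15/12)
= -44.3518 × 0.895946 = -39.74
Short position value = −(long value) = S$39.74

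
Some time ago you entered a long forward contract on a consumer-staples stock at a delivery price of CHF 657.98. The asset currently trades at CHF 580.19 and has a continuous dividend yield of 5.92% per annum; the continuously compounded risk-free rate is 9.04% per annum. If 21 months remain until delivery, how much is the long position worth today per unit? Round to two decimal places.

Current fair forward for the remaining 21 months: F = S·e^((r − q)·T), (r − q) = 0.0904 − 0.0592 = 0.0312
F = 580.19 · e^(0.0312 × 21/12) = 580.19 × 1.056118 = 612.7491
Value of long forward = (F − K)·e^(−rT) = (612.7491 − 657.98) · e^(−0.0904·21/12)
= -45.2309 × 0.853679 = -38.61

-CHF 38.61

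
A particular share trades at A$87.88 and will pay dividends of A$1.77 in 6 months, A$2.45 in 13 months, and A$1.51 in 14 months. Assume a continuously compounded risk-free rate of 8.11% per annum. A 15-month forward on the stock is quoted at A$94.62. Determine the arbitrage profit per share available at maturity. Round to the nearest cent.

A$3.25 per share

PV(dividends) I = 1.77·e^(−0.0811·6/12) + 2.45·e^(−0.0811·13/12) + 1.51·e^(−0.0811·14/12) = 5.3173
Fair forward F* = (S − I)·e^(rT) = (87.88 − 5.3173)·e^0.101375 = 82.5627 × 1.106692 = 91.3715
Market A$94.62 > fair 91.3715: forward overpriced → cash-and-carry (borrow at r, buy the stock and collect the dividends, short the forward).
Profit at T = |F_mkt − F*| = |94.62 − 91.3715| = A$3.25 per share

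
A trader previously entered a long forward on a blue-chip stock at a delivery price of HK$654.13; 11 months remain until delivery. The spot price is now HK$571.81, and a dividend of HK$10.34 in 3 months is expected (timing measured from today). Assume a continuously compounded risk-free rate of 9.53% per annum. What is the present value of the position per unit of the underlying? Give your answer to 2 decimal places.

PV(remaining dividends) I = 10.34·e^(−0.0953·3/12) = 10.0966
Current forward F = (S − I)·e^(rT) = (571.81 − 10.0966)·e^(0.0953·11/12) = 561.7134 × 1.091288 = 612.9911
Value (long) = (F − K)·e^(−rT) = (612.9911 − 654.13) × 0.916349 = -37.6976
Value = -HK$37.70

-HK$37.70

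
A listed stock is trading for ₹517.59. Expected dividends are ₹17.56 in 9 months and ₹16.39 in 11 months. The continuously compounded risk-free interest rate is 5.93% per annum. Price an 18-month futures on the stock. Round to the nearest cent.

PV(dividends) I = 17.56·e^(−0.0593·9/12) + 16.39·e^(−0.0593·11/12)
I = 16.7961 + 15.5228 = 32.3189
F = (S − I)·e^(rT) = (517.59 − 32.3189) · e^(0.0593·18/12)
= 485.2711 · e^0.088950 = 485.2711 × 1.093026 = ₹530.41

₹530.41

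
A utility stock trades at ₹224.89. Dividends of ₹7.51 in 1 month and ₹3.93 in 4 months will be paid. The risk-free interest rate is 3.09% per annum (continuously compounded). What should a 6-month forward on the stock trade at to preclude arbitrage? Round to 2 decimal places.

PV(dividends) I = 7.51·e^(−0.0309·1/12) + 3.93·e^(−0.0309·4/12)
I = 7.4907 + 3.8897 = 11.3804
F = (S − I)·e^(rT) = (224.89 − 11.3804) · e^(0.0309·6/12)
= 213.5096 · e^0.015450 = 213.5096 × 1.015570 = ₹216.83

₹216.83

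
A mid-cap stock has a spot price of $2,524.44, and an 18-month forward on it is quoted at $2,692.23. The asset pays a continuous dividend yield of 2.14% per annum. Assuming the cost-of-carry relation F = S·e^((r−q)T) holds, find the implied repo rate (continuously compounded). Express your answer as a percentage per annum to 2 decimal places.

From F = S·e^((r−q)T): (r − q) = ln(F/S)/T
ln(2692.23/2524.44) = ln(1.066466) = 0.064350
(r − q) = 0.064350 / (18/12) = 0.042900
r = ln(F/S)/T + q = 0.042900 + 0.0214 = 0.064300
r = 6.43%

6.43%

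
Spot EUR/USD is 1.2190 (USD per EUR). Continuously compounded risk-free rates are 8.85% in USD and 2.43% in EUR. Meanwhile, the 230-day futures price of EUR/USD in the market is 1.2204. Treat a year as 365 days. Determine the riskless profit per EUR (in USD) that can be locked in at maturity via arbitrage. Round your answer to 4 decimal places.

0.0489 per EUR (in USD)

Fair futures: F* = S·e^(carry·T), with carry = (r_USD − r_EUR) = 0.0885 − 0.0243 = 0.0642
F* = 1.2190 · e^(0.0642 × 230/365) = 1.2190 · e^0.040455 = 1.2190 × 1.041284 = 1.2693
Market 1.2204 < fair 1.2693: forward underpriced → reverse cash-and-carry (short spot, go long the forward).
At maturity, profit = |F_mkt − F*| = |1.2204 − 1.2693| = 0.0489 per EUR (in USD)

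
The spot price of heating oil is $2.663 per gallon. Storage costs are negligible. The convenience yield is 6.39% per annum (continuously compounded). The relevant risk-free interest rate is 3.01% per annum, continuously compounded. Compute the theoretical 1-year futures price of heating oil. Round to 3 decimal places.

$2.574 per gallon

Net carry = r + u − y = 0.0301 + 0.0000 − 0.0639 = -0.0338
F = S·e^((r+u−y)T) = 2.663 · e^(-0.0338 × 1) = 2.663 · e^-0.033800
= 2.663 × 0.966765 = $2.574 per gallon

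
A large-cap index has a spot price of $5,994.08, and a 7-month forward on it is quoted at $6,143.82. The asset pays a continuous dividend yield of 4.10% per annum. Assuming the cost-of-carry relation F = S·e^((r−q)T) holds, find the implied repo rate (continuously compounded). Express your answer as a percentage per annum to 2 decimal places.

From F = S·e^((r−q)T): (r − q) = ln(F/S)/T
ln(6143.82/5994.08) = ln(1.024981) = 0.024674
(r − q) = 0.024674 / (7/12) = 0.042298
r = ln(F/S)/T + q = 0.042298 + 0.0410 = 0.083298
r = 8.33%

8.33%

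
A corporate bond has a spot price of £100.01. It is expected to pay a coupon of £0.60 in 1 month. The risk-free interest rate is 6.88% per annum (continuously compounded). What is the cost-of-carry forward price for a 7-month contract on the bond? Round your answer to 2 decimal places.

£103.48

PV(coupons) I = 0.60·e^(−0.0688·1/12)
I = 0.5966
F = (S − I)·e^(rT) = (100.01 − 0.5966) · e^(0.0688·7/12)
= 99.4134 · e^0.040133 = 99.4134 × 1.040949 = £103.48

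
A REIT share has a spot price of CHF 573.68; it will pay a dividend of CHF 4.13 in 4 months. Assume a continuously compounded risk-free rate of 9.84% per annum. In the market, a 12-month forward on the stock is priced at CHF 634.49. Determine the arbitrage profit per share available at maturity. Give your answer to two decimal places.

CHF 5.90 per share

PV(dividends) I = 4.13·e^(−0.0984·4/12) = 3.9967
Fair forward F* = (S − I)·e^(rT) = (573.68 − 3.9967)·e^0.098400 = 569.6833 × 1.103404 = 628.5908
Market CHF 634.49 > fair 628.5908: forward overpriced → cash-and-carry (borrow at r, buy the stock and collect the dividends, short the forward).
Profit at T = |F_mkt − F*| = |634.49 − 628.5908| = CHF 5.90 per share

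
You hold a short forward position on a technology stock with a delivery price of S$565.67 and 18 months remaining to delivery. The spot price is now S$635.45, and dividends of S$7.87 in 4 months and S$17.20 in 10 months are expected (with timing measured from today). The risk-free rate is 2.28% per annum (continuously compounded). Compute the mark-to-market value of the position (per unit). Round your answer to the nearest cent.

-S$64.11

PV(remaining dividends) I = 7.87·e^(−0.0228·4/12) + 17.20·e^(−0.0228·10/12) = 24.6867
Current forward F = (S − I)·e^(rT) = (635.45 − 24.6867)·e^(0.0228·18/12) = 610.7633 × 1.034792 = 632.0130
Value (long) = (F − K)·e^(−rT) = (632.0130 − 565.67) × 0.966378 = 64.1124
Short position value = −(long value) = -S$64.11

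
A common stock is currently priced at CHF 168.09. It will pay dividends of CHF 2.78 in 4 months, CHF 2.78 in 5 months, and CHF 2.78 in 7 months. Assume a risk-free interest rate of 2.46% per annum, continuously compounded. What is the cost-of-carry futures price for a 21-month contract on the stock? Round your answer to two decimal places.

PV(dividends) I = 2.78·e^(−0.0246·4/12) + 2.78·e^(−0.0246·5/12) + 2.78·e^(−0.0246·7/12)
I = 2.7573 + 2.7517 + 2.7404 = 8.2494
F = (S − I)·e^(rT) = (168.09 − 8.2494) · e^(0.0246·21/12)
= 159.8406 · e^0.043050 = 159.8406 × 1.043990 = CHF 166.87

CHF 166.87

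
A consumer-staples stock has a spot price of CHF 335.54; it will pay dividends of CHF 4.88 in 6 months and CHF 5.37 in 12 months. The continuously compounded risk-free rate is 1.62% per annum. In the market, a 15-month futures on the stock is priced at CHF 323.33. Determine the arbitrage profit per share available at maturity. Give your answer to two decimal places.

CHF 8.74 per share

PV(dividends) I = 4.88·e^(−0.0162·6/12) + 5.37·e^(−0.0162·12/12) = 10.1243
Fair futures F* = (S − I)·e^(rT) = (335.54 − 10.1243)·e^0.020250 = 325.4157 × 1.020456 = 332.0724
Market CHF 323.33 < fair 332.0724: forward underpriced → reverse cash-and-carry (short the stock, invest proceeds at r, pay the dividends, go long the forward).
Profit at T = |F_mkt − F*| = |323.33 − 332.0724| = CHF 8.74 per share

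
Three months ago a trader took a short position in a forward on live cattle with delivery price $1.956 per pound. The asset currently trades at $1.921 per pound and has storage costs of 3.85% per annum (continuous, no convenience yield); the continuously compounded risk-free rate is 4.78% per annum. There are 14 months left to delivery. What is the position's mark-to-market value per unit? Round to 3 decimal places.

-$0.159 per pound

Current fair forward for the remaining 14 months: F = S·e^((r + u)·T), (r + u) = 0.0478 + 0.0385 = 0.0863
F = 1.921 · e^(0.0863 × 14/12) = 1.921 × 1.105926 = 2.1245
Value of long forward = (F − K)·e^(−rT) = (2.1245 − 1.956) · e^(−0.0478·14/12)
= 0.1685 × 0.945760 = 0.159
Short position value = −(long value) = -$0.159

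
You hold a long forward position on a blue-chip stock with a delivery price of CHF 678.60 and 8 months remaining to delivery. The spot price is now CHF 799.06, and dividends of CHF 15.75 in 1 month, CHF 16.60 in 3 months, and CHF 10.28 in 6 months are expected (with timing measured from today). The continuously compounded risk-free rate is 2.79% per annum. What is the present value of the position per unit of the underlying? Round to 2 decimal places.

PV(remaining dividends) I = 15.75·e^(−0.0279·1/12) + 16.60·e^(−0.0279·3/12) + 10.28·e^(−0.0279·6/12) = 42.3356
Current forward F = (S − I)·e^(rT) = (799.06 − 42.3356)·e^(0.0279·8/12) = 756.7244 × 1.018774 = 770.9311
Value (long) = (F − K)·e^(−rT) = (770.9311 − 678.60) × 0.981572 = 90.6296
Value = CHF 90.63

CHF 90.63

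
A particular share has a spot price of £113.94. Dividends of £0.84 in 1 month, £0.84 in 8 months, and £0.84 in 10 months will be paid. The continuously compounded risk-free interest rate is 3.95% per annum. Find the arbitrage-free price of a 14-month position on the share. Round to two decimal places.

£116.73

PV(dividends) I = 0.84·e^(−0.0395·1/12) + 0.84·e^(−0.0395·8/12) + 0.84·e^(−0.0395·10/12)
I = 0.8372 + 0.8182 + 0.8128 = 2.4682
F = (S − I)·e^(rT) = (113.94 − 2.4682) · e^(0.0395·14/12)
= 111.4718 · e^0.046083 = 111.4718 × 1.047161 = £116.73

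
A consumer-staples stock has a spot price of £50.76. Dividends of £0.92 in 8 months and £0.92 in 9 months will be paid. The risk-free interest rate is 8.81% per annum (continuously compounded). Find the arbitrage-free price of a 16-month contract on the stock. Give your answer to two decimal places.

PV(dividends) I = 0.92·e^(−0.0881·8/12) + 0.92·e^(−0.0881·9/12)
I = 0.8675 + 0.8612 = 1.7287
F = (S − I)·e^(rT) = (50.76 − 1.7287) · e^(0.0881·16/12)
= 49.0313 · e^0.117467 = 49.0313 × 1.124645 = £55.14

£55.14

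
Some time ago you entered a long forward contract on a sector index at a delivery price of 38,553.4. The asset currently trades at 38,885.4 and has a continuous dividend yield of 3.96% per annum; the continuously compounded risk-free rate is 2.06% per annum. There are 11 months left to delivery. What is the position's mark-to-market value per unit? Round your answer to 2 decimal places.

Current fair forward for the remaining 11 months: F = S·e^((r − q)·T), (r − q) = 0.0206 − 0.0396 = -0.0190
F = 38885.4 · e^(-0.0190 × 11/12) = 38885.4 × 0.98273413 = 38214.0097
Value of long forward = (F − K)·e^(−rT) = (38214.0097 − 38553.4) · e^(−0.0206·11/12)
= -339.3903 × 0.98129384 = -333.04

-333.04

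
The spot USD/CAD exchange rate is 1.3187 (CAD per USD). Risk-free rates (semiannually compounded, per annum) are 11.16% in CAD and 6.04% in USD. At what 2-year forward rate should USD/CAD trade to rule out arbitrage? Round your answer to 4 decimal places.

By covered interest parity, F = S · (1+r_CAD/2)^(2T) / (1+r_USD/2)^(2T)
= 1.3187 × 1.242586 / 1.126383 = 1.3187 × 1.103165
F = 1.4547 CAD per USD

1.4547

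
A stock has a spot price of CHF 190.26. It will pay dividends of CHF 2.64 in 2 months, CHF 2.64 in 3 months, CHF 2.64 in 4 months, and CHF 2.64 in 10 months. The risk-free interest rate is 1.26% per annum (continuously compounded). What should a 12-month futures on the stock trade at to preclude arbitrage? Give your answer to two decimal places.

PV(dividends) I = 2.64·e^(−0.0126·2/12) + 2.64·e^(−0.0126·3/12) + 2.64·e^(−0.0126·4/12) + 2.64·e^(−0.0126·10/12)
I = 2.6345 + 2.6317 + 2.6289 + 2.6124 = 10.5075
F = (S − I)·e^(rT) = (190.26 − 10.5075) · e^(0.0126·12/12)
= 179.7525 · e^0.012600 = 179.7525 × 1.012680 = CHF 182.03

CHF 182.03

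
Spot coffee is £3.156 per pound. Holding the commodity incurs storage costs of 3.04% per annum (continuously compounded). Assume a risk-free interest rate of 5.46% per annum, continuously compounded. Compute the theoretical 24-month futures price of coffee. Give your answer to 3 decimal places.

Net carry = r + u − y = 0.0546 + 0.0304 − 0.0000 = 0.0850
F = S·e^((r+u−y)T) = 3.156 · e^(0.0850 × 24/12) = 3.156 · e^0.170000
= 3.156 × 1.185305 = £3.741 per pound

£3.741 per pound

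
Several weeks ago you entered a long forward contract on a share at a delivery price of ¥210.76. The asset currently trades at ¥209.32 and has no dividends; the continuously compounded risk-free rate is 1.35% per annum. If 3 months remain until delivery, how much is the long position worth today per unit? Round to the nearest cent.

-¥0.73

Current fair forward for the remaining 3 months: F = S·e^(r·T), r = 0.0135
F = 209.32 · e^(0.0135 × 3/12) = 209.32 × 1.003381 = 210.0277
Value of long forward = (F − K)·e^(−rT) = (210.0277 − 210.76) · e^(−0.0135·3/12)
= -0.7323 × 0.996631 = -0.73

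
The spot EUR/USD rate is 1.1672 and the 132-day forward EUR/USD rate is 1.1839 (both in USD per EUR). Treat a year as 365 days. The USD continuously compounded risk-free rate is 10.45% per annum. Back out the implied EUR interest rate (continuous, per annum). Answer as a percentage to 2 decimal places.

6.52%

F = S·e^((r_USD − r_EUR)T) ⇒ r_EUR = r_USD − ln(F/S)/T
ln(1.1839/1.1672) = 0.014206; /(132/365) = 0.039282
r_EUR = 0.1045 − 0.039282 = 0.065218
r_EUR = 6.52%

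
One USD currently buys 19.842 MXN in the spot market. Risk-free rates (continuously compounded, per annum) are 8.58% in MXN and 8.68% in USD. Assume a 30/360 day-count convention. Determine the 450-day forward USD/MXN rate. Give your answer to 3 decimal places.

19.817

F = S·e^((r_MXN − r_USD)T) = 19.842 · e^((0.0858 − 0.0868) × 450/360)
= 19.842 · e^-0.001250 = 19.842 × 0.998751
F = 19.817 MXN per USD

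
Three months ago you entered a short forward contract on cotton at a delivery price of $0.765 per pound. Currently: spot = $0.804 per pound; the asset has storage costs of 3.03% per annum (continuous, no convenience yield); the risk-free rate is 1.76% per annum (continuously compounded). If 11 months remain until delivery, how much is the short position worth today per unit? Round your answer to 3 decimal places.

-$0.074 per pound

Current fair forward for the remaining 11 months: F = S·e^((r + u)·T), (r + u) = 0.0176 + 0.0303 = 0.0479
F = 0.804 · e^(0.0479 × 11/12) = 0.804 × 1.044887 = 0.8401
Value of long forward = (F − K)·e^(−rT) = (0.8401 − 0.765) · e^(−0.0176·11/12)
= 0.0751 × 0.983996 = 0.074
Short position value = −(long value) = -$0.074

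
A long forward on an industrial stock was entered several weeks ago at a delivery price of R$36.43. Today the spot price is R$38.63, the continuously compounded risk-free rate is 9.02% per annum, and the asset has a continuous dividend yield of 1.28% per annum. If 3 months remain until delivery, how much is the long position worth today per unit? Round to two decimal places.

R$2.89

Current fair forward for the remaining 3 months: F = S·e^((r − q)·T), (r − q) = 0.0902 − 0.0128 = 0.0774
F = 38.63 · e^(0.0774 × 3/12) = 38.63 × 1.019538 = 39.3848
Value of long forward = (F − K)·e^(−rT) = (39.3848 − 36.43) · e^(−0.0902·3/12)
= 2.9548 × 0.977702 = 2.89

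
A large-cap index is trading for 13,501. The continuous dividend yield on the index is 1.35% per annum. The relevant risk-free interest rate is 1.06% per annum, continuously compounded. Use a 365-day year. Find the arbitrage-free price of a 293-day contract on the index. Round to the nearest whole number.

F = S·e^((r − q)T) = 13501 · e^((0.0106 − 0.0135) × 293/365)
= 13501 · e^-0.002328 = 13501 × 0.997675
F = 13,470

13,470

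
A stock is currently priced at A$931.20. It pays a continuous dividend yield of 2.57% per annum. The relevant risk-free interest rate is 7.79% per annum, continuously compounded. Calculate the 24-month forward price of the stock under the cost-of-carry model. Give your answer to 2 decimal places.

A$1,033.67

F = S·e^((r − q)T) = 931.20 · e^((0.0779 − 0.0257) × 24/12)
= 931.20 · e^0.104400 = 931.20 × 1.110044
F = A$1,033.67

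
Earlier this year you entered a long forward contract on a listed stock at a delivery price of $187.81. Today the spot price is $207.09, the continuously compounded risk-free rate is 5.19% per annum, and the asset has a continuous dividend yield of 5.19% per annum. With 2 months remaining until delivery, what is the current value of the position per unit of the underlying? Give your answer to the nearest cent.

Current fair forward for the remaining 2 months: F = S·e^((r − q)·T), (r − q) = 0.0519 − 0.0519 = 0.0000
F = 207.09 · e^(0.0000 × 2/12) = 207.09 × 1.000000 = 207.0900
Value of long forward = (F − K)·e^(−rT) = (207.0900 − 187.81) · e^(−0.0519·2/12)
= 19.2800 × 0.991387 = 19.11

$19.11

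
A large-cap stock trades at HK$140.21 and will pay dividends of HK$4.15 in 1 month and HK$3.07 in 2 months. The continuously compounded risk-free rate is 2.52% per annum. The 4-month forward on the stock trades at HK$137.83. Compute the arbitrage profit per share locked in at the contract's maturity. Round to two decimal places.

PV(dividends) I = 4.15·e^(−0.0252·1/12) + 3.07·e^(−0.0252·2/12) = 7.1984
Fair forward F* = (S − I)·e^(rT) = (140.21 − 7.1984)·e^0.008400 = 133.0116 × 1.008435 = 134.1336
Market HK$137.83 > fair 134.1336: forward overpriced → cash-and-carry (borrow at r, buy the stock and collect the dividends, short the forward).
Profit at T = |F_mkt − F*| = |137.83 − 134.1336| = HK$3.70 per share

HK$3.70 per share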